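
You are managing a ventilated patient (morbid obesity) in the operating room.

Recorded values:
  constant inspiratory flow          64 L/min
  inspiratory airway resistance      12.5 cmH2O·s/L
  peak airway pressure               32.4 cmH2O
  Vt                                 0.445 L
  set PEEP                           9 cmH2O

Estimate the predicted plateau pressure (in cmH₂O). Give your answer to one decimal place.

19.1

Flow: 64 L/min ÷ 60 = 1.0667 L/s.
Pplat = PIP − Raw × flow = 32.4 − 12.5 × 1.0667 = 32.4 − 13.334 = 19.066 cmH2O.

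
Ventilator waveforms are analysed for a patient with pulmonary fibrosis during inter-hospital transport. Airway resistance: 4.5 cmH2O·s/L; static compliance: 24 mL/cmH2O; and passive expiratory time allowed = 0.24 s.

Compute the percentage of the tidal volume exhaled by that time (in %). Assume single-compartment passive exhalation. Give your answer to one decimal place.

τ = R × C = 4.5 × 24 mL/cmH2O = 4.5 × 0.024 L/cmH2O = 0.108 s.
Passive exhalation: V(t)/V₀ = e^(−t/τ) = e^(−0.24/0.108) = 0.1084.
Fraction exhaled = 1 − 0.1084 = 0.8916 → 89.16%.

89.2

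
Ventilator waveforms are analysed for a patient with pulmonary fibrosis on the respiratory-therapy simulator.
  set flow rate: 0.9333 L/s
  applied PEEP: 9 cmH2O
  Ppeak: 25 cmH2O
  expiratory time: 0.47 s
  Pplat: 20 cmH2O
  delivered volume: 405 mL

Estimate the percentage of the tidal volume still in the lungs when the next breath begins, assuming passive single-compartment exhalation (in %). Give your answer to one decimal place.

R = (PIP − Pplat)/V̇ = (25 − 20) / 0.9333 = 5.0/0.9333 = 5.357 cmH2O·s/L.
C = Vt/(Pplat − PEEP) = 405.0 / (20 − 9) = 405.0/11.0 = 36.818 mL/cmH2O.
τ = R × C = 5.357 × 0.03682 L/cmH2O = 0.1972 s.
Fraction remaining at end-expiration = e^(−Te/τ) = e^(−0.47/0.1972) = 0.09224 → 9.224%.

9.2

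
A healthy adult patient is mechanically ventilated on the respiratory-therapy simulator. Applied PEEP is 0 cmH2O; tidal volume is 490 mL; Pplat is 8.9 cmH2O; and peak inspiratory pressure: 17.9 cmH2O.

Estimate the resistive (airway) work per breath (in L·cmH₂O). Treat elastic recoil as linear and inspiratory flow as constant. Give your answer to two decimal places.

4.41

With constant inspiratory flow the resistive pressure is constant at PIP − Pplat = 17.9 − 8.9 = 9.0 cmH2O, so resistive work = 9.0 × 0.490 = 4.41 L·cmH2O.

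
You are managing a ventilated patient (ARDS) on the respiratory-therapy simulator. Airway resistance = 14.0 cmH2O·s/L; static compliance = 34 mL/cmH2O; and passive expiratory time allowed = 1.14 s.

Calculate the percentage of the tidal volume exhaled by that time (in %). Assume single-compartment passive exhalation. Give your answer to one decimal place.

τ = R × C = 14.0 × 34 mL/cmH2O = 14.0 × 0.034 L/cmH2O = 0.476 s.
Passive exhalation: V(t)/V₀ = e^(−t/τ) = e^(−1.14/0.476) = 0.09118.
Fraction exhaled = 1 − 0.09118 = 0.9088 → 90.88%.

90.9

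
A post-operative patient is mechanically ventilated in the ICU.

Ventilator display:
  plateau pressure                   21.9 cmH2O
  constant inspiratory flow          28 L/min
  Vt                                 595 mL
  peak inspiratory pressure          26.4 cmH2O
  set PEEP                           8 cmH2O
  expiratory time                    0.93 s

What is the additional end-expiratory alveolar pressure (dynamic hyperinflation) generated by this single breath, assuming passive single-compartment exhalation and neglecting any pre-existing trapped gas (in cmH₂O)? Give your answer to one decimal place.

1.5

Flow: 28 L/min ÷ 60 = 0.4667 L/s.
R = (PIP − Pplat)/V̇ = (26.4 − 21.9) / 0.4667 = 4.5/0.4667 = 9.642 cmH2O·s/L.
C = Vt/(Pplat − PEEP) = 595.0 / (21.9 − 8) = 595.0/13.9 = 42.806 mL/cmH2O.
τ = R × C = 9.642 × 0.04281 L/cmH2O = 0.4128 s.
Fraction remaining = e^(−Te/τ) = e^(−0.93/0.4128) = 0.1051; trapped volume = 595.0 × 0.1051 = 62.535 mL.
Additional alveolar pressure from trapping ≈ V_trapped / C = 62.535 / 42.806 = 1.461 cmH2O.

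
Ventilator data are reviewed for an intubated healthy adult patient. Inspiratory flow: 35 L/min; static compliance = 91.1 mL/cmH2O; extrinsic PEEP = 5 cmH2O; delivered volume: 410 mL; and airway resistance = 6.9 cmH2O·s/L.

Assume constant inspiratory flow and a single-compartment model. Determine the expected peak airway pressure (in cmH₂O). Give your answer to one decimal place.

Flow: 35 L/min ÷ 60 = 0.5833 L/s.
Equation of motion (constant flow): PIP = Vt/C + R·V̇ + PEEP.
PIP = 410/91.1 + 6.9×0.5833 + 5 = 4.501 + 4.025 + 5 = 13.526 cmH2O.

13.5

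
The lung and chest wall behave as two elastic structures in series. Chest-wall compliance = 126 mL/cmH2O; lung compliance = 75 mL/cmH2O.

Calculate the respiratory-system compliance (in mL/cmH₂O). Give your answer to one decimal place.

Lung and chest wall are elastances in series: 1/Crs = 1/CL + 1/Ccw.
1/Crs = 1/75 + 1/126 = 0.02127.
Crs = 47.015 mL/cmH2O.

47.0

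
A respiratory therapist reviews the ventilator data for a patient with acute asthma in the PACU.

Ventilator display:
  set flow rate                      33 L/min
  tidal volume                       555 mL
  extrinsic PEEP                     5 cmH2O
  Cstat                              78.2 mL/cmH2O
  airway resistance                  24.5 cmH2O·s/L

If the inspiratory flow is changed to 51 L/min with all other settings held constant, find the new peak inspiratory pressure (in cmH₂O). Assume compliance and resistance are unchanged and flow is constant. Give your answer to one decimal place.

Flow: 33 L/min ÷ 60 = 0.55 L/s.
New flow: 51 L/min ÷ 60 = 0.85 L/s.
PIP = Vt/C + R·V̇ + PEEP (constant-flow equation of motion).
Only the resistive term changes: ΔPIP = R × ΔV̇ = 24.5 × (0.85 − 0.55) = 24.5 × 0.3 = 7.35 cmH2O.
Original PIP = 555/78.2 + 24.5×0.55 + 5 = 25.572 cmH2O; new PIP = 25.572 + (7.35) = 32.922 cmH2O.

32.9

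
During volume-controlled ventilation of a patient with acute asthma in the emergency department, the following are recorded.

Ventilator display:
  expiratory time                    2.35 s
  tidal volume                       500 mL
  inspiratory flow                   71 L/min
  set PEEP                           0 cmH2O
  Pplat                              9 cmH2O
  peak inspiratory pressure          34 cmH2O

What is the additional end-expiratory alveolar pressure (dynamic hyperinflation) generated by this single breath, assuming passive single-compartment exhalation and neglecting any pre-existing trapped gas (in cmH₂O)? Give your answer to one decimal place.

Flow: 71 L/min ÷ 60 = 1.1833 L/s.
R = (PIP − Pplat)/V̇ = (34 − 9) / 1.1833 = 25.0/1.1833 = 21.127 cmH2O·s/L.
C = Vt/(Pplat − PEEP) = 500.0 / (9 − 0) = 500.0/9.0 = 55.556 mL/cmH2O.
τ = R × C = 21.127 × 0.05556 L/cmH2O = 1.174 s.
Fraction remaining = e^(−Te/τ) = e^(−2.35/1.174) = 0.1351; trapped volume = 500.0 × 0.1351 = 67.55 mL.
Additional alveolar pressure from trapping ≈ V_trapped / C = 67.55 / 55.556 = 1.216 cmH2O.

1.2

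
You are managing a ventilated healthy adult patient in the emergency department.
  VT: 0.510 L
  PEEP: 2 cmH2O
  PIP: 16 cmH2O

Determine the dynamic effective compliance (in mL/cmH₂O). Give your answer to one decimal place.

Dynamic compliance = Vt / (PIP − PEEP) = 510 / (16 − 2) = 510 / 14.0 = 36.429 mL/cmH2O.

36.4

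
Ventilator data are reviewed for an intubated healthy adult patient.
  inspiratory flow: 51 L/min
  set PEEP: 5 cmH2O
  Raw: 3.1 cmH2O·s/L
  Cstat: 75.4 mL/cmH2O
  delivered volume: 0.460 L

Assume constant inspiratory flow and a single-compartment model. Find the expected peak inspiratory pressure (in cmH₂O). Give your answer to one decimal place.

Flow: 51 L/min ÷ 60 = 0.85 L/s.
Equation of motion (constant flow): PIP = Vt/C + R·V̇ + PEEP.
PIP = 460/75.4 + 3.1×0.85 + 5 = 6.101 + 2.635 + 5 = 13.736 cmH2O.

13.7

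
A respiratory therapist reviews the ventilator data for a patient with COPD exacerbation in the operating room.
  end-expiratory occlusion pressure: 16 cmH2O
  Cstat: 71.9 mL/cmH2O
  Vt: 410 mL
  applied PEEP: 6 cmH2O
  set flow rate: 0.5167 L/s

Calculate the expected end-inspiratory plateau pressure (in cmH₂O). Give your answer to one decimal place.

End-expiratory occlusion gives total PEEP = 16 cmH2O (intrinsic PEEP = 16 − 6 = 10). Use total PEEP for the elastic gradient.
Pplat = PEEPtotal + Vt / Cstat = 16 + 410 / 71.9 = 16 + 5.702 = 21.702 cmH2O.

21.7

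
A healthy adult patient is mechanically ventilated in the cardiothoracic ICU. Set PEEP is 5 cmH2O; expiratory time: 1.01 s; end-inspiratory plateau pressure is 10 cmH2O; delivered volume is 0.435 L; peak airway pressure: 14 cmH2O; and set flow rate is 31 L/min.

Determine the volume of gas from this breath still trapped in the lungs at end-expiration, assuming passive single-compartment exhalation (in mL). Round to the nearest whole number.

Flow: 31 L/min ÷ 60 = 0.5167 L/s.
R = (PIP − Pplat)/V̇ = (14 − 10) / 0.5167 = 4.0/0.5167 = 7.741 cmH2O·s/L.
C = Vt/(Pplat − PEEP) = 435.0 / (10 − 5) = 435.0/5.0 = 87.0 mL/cmH2O.
τ = R × C = 7.741 × 0.087 L/cmH2O = 0.6735 s.
Fraction remaining = e^(−Te/τ) = e^(−1.01/0.6735) = 0.2232.
Trapped volume = 435.0 × 0.2232 = 97.092 mL.

97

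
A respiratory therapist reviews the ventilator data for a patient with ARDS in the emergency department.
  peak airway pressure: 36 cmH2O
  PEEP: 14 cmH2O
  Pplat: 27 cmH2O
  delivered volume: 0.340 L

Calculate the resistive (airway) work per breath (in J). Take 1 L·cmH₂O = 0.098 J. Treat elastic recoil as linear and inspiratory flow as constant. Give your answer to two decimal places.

With constant inspiratory flow the resistive pressure is constant at PIP − Pplat = 36 − 27 = 9.0 cmH2O, so resistive work = 9.0 × 0.340 = 3.06 L·cmH2O.
× 0.098 J/(L·cmH2O) → 0.2999 J.

0.30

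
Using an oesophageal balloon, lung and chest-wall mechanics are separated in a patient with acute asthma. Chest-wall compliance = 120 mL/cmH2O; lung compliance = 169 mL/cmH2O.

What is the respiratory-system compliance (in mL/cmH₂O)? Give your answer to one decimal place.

Lung and chest wall are elastances in series: 1/Crs = 1/CL + 1/Ccw.
1/Crs = 1/169 + 1/120 = 0.01425.
Crs = 70.175 mL/cmH2O.

70.2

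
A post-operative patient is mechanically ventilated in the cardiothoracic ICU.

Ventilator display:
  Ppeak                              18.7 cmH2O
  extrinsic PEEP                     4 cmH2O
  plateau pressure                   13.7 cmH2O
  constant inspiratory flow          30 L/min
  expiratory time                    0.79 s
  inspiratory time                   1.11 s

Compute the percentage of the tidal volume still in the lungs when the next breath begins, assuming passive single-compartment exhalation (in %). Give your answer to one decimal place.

25.1

Flow: 30 L/min ÷ 60 = 0.5 L/s.
Vt = flow × Ti = 0.5 L/s × 1.11 s × 1000 mL/L = 555.0 mL.
R = (PIP − Pplat)/V̇ = (18.7 − 13.7) / 0.5 = 5.0/0.5 = 10.0 cmH2O·s/L.
C = Vt/(Pplat − PEEP) = 555.0 / (13.7 − 4) = 555.0/9.7 = 57.216 mL/cmH2O.
τ = R × C = 10.0 × 0.05722 L/cmH2O = 0.5722 s.
Fraction remaining at end-expiration = e^(−Te/τ) = e^(−0.79/0.5722) = 0.2514 → 25.14%.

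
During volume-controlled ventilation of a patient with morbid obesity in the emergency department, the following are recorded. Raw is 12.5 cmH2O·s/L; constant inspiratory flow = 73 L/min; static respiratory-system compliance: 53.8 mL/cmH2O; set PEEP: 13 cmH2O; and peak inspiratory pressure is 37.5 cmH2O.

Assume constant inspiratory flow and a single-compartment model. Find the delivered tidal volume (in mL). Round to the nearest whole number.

500

Flow: 73 L/min ÷ 60 = 1.2167 L/s.
Equation of motion (constant flow): PIP = Vt/C + R·V̇ + PEEP.
Vt/C = PIP − R·V̇ − PEEP = 37.5 − 15.209 − 13 = 9.291 cmH2O.
Vt = C × 9.291 = 53.8 × 9.291 = 499.86 mL.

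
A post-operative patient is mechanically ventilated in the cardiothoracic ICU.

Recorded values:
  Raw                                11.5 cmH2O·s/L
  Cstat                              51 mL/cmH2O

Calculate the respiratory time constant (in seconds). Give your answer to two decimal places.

0.59

τ = R × C = 11.5 × 51 mL/cmH2O = 11.5 × 0.051 L/cmH2O = 0.5865 s.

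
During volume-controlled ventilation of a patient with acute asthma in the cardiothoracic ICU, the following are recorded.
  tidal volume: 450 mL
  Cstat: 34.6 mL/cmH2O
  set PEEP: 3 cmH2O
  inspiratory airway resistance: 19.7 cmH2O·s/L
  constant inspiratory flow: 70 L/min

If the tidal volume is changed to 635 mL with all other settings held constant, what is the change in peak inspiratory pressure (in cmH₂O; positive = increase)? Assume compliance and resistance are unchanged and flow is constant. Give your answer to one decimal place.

PIP = Vt/C + R·V̇ + PEEP (constant-flow equation of motion).
Only the elastic term changes: ΔPIP = ΔVt / C = (635 − 450) / 34.6 = 5.347 cmH2O.

5.3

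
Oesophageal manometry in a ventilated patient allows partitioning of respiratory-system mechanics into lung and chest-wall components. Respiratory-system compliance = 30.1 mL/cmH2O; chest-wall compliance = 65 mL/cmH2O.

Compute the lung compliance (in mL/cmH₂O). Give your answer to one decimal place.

1/CL = 1/Crs − 1/Ccw.
1/CL = 1/30.1 − 1/65 = 0.01784.
CL = 56.054 mL/cmH2O.

56.1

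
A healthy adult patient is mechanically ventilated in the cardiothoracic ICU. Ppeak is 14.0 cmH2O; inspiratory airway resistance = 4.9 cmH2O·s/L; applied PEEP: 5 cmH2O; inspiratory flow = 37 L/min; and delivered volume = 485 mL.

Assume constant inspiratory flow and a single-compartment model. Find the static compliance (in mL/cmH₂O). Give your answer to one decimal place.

Flow: 37 L/min ÷ 60 = 0.6167 L/s.
Equation of motion (constant flow): PIP = Vt/C + R·V̇ + PEEP.
Vt/C = PIP − R·V̇ − PEEP = 14.0 − 4.9×0.6167 − 5 = 14.0 − 3.022 − 5 = 5.978 cmH2O.
C = Vt / 5.978 = 485 / 5.978 = 81.131 mL/cmH2O.

81.1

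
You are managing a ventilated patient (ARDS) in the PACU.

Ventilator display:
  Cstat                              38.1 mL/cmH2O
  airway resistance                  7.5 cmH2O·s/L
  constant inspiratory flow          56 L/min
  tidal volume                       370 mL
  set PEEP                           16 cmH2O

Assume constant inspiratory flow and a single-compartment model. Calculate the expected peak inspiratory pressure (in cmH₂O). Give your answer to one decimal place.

32.7

Flow: 56 L/min ÷ 60 = 0.9333 L/s.
Equation of motion (constant flow): PIP = Vt/C + R·V̇ + PEEP.
PIP = 370/38.1 + 7.5×0.9333 + 16 = 9.711 + 7.0 + 16 = 32.711 cmH2O.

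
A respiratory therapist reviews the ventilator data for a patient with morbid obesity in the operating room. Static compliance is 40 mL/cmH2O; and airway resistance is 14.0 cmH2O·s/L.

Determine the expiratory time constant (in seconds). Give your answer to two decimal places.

τ = R × C = 14.0 × 40 mL/cmH2O = 14.0 × 0.040 L/cmH2O = 0.56 s.

0.56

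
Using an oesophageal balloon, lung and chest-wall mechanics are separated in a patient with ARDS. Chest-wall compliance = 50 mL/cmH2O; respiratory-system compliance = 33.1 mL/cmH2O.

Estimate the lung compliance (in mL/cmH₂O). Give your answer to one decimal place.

97.9

1/CL = 1/Crs − 1/Ccw.
1/CL = 1/33.1 − 1/50 = 0.01021.
CL = 97.943 mL/cmH2O.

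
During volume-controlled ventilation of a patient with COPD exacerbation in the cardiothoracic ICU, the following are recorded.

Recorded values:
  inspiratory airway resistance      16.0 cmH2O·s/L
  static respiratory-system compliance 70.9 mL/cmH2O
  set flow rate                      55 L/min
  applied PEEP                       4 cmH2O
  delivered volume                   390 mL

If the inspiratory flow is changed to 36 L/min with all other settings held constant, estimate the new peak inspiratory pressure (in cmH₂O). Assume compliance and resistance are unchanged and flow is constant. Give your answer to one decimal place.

Flow: 55 L/min ÷ 60 = 0.9167 L/s.
New flow: 36 L/min ÷ 60 = 0.6 L/s.
PIP = Vt/C + R·V̇ + PEEP (constant-flow equation of motion).
Only the resistive term changes: ΔPIP = R × ΔV̇ = 16.0 × (0.6 − 0.9167) = 16.0 × -0.3167 = -5.067 cmH2O.
Original PIP = 390/70.9 + 16.0×0.9167 + 4 = 24.168 cmH2O; new PIP = 24.168 + (-5.067) = 19.101 cmH2O.

19.1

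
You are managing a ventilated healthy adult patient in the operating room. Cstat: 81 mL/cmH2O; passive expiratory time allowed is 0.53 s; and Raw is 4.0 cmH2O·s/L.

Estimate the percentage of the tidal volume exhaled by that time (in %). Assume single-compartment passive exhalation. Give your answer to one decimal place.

τ = R × C = 4.0 × 81 mL/cmH2O = 4.0 × 0.081 L/cmH2O = 0.324 s.
Passive exhalation: V(t)/V₀ = e^(−t/τ) = e^(−0.53/0.324) = 0.1948.
Fraction exhaled = 1 − 0.1948 = 0.8052 → 80.52%.

80.5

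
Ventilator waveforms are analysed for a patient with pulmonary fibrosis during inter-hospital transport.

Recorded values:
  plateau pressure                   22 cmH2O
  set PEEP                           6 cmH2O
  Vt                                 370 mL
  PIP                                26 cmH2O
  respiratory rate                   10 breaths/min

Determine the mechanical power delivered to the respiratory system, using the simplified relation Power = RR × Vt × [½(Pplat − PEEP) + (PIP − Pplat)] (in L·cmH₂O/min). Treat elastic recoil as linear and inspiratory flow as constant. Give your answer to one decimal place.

Per-breath work = Vt × [½(Pplat−PEEP) + (PIP−Pplat)] = 0.370 × [0.5×16.0 + 4.0] = 0.370 × 12.0 = 4.44 L·cmH2O.
Power = 10 × 4.44 = 44.4 L·cmH2O/min.

44.4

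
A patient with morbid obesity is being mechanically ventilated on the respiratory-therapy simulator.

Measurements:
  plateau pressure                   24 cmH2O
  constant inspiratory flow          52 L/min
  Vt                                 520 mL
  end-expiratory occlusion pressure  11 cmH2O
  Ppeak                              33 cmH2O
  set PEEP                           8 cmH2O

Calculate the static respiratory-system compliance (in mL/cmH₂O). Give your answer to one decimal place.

End-expiratory occlusion gives total PEEP = 11 cmH2O (intrinsic PEEP = 11 − 8 = 3). Use total PEEP for the elastic gradient.
Cstat = Vt / (Pplat − PEEPtotal) = 520 / (24 − 11) = 520 / 13.0 = 40.0 mL/cmH2O.

40.0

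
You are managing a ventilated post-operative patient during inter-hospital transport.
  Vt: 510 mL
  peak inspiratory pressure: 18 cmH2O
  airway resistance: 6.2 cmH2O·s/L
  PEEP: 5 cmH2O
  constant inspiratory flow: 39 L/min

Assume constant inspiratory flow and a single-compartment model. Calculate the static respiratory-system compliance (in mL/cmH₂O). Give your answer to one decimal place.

Flow: 39 L/min ÷ 60 = 0.65 L/s.
Equation of motion (constant flow): PIP = Vt/C + R·V̇ + PEEP.
Vt/C = PIP − R·V̇ − PEEP = 18 − 6.2×0.65 − 5 = 18 − 4.03 − 5 = 8.97 cmH2O.
C = Vt / 8.97 = 510 / 8.97 = 56.856 mL/cmH2O.

56.9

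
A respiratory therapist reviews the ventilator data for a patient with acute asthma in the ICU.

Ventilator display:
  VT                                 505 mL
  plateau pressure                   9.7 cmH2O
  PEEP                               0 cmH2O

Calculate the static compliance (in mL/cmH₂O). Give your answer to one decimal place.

52.1

Cstat = Vt / (Pplat − PEEP) = 505 / (9.7 − 0) = 505 / 9.7 = 52.062 mL/cmH2O.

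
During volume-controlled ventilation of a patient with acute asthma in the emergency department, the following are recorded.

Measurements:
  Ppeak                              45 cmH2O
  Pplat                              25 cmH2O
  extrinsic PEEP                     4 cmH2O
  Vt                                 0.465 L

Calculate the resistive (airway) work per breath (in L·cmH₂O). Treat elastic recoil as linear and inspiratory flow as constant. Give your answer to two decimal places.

9.30

With constant inspiratory flow the resistive pressure is constant at PIP − Pplat = 45 − 25 = 20.0 cmH2O, so resistive work = 20.0 × 0.465 = 9.3 L·cmH2O.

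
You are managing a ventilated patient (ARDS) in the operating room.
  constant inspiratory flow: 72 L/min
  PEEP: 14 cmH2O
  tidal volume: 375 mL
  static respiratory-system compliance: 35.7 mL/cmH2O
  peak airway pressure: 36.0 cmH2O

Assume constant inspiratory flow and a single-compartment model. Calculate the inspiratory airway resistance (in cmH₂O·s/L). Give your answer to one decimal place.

9.6

Flow: 72 L/min ÷ 60 = 1.2 L/s.
Equation of motion (constant flow): PIP = Vt/C + R·V̇ + PEEP.
R·V̇ = PIP − Vt/C − PEEP = 36.0 − 375/35.7 − 14 = 36.0 − 10.504 − 14 = 11.496 cmH2O.
R = 11.496 / 1.2 = 9.58 cmH2O·s/L.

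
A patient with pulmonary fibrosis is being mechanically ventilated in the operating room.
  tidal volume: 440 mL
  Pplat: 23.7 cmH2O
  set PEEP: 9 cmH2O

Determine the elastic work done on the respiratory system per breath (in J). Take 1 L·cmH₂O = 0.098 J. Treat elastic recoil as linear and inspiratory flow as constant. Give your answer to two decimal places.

0.32

Elastic work ≈ ½ × (Pplat − PEEP) × Vt = 0.5 × (23.7 − 9) × 0.440 L = 0.5 × 14.7 × 0.440 = 3.234 L·cmH2O.
× 0.098 J/(L·cmH2O) → 0.3169 J.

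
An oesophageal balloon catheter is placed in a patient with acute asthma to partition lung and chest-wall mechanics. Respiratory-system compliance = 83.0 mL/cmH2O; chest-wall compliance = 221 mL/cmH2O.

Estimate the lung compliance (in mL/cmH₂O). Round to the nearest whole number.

133

1/CL = 1/Crs − 1/Ccw.
1/CL = 1/83.0 − 1/221 = 0.007523.
CL = 132.93 mL/cmH2O.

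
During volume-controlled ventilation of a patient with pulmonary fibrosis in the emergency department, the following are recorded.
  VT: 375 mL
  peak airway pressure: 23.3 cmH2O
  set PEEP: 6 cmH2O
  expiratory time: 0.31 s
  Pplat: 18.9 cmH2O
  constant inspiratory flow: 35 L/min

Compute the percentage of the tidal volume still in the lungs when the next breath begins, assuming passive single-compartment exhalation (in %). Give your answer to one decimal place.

24.3

Flow: 35 L/min ÷ 60 = 0.5833 L/s.
R = (PIP − Pplat)/V̇ = (23.3 − 18.9) / 0.5833 = 4.4/0.5833 = 7.543 cmH2O·s/L.
C = Vt/(Pplat − PEEP) = 375.0 / (18.9 − 6) = 375.0/12.9 = 29.07 mL/cmH2O.
τ = R × C = 7.543 × 0.02907 L/cmH2O = 0.2193 s.
Fraction remaining at end-expiration = e^(−Te/τ) = e^(−0.31/0.2193) = 0.2433 → 24.33%.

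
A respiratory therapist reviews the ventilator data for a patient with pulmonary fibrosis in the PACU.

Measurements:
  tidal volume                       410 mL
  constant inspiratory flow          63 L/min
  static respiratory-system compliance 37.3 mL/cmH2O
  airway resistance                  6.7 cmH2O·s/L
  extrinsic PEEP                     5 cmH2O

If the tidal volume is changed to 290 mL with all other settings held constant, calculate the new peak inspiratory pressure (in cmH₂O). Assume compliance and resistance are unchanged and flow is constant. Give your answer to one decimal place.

Flow: 63 L/min ÷ 60 = 1.05 L/s.
PIP = Vt/C + R·V̇ + PEEP (constant-flow equation of motion).
Only the elastic term changes: ΔPIP = ΔVt / C = (290 − 410) / 37.3 = -3.217 cmH2O.
Original PIP = 410/37.3 + 6.7×1.05 + 5 = 23.027 cmH2O; new PIP = 23.027 + (-3.217) = 19.81 cmH2O.

19.8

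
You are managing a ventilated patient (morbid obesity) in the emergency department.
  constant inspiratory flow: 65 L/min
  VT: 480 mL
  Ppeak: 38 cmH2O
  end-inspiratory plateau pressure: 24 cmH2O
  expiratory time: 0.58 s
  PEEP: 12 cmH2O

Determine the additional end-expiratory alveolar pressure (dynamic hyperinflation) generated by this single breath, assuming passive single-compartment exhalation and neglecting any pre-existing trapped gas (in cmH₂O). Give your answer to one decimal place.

3.9

Flow: 65 L/min ÷ 60 = 1.0833 L/s.
R = (PIP − Pplat)/V̇ = (38 − 24) / 1.0833 = 14.0/1.0833 = 12.923 cmH2O·s/L.
C = Vt/(Pplat − PEEP) = 480.0 / (24 − 12) = 480.0/12.0 = 40.0 mL/cmH2O.
τ = R × C = 12.923 × 0.04 L/cmH2O = 0.5169 s.
Fraction remaining = e^(−Te/τ) = e^(−0.58/0.5169) = 0.3256; trapped volume = 480.0 × 0.3256 = 156.29 mL.
Additional alveolar pressure from trapping ≈ V_trapped / C = 156.29 / 40.0 = 3.907 cmH2O.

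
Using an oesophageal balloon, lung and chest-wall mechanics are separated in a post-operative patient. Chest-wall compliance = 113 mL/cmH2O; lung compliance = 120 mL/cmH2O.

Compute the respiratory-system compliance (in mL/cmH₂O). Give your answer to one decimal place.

58.2

Lung and chest wall are elastances in series: 1/Crs = 1/CL + 1/Ccw.
1/Crs = 1/120 + 1/113 = 0.01718.
Crs = 58.207 mL/cmH2O.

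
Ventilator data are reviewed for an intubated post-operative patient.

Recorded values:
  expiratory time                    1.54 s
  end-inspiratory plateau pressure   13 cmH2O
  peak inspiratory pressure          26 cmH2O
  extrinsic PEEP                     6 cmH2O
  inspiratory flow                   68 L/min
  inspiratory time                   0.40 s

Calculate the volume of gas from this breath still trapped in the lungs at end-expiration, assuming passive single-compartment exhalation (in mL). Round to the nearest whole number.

57

Flow: 68 L/min ÷ 60 = 1.1333 L/s.
Vt = flow × Ti = 1.1333 L/s × 0.40 s × 1000 mL/L = 453.32 mL.
R = (PIP − Pplat)/V̇ = (26 − 13) / 1.1333 = 13.0/1.1333 = 11.471 cmH2O·s/L.
C = Vt/(Pplat − PEEP) = 453.32 / (13 − 6) = 453.32/7.0 = 64.76 mL/cmH2O.
τ = R × C = 11.471 × 0.06476 L/cmH2O = 0.7429 s.
Fraction remaining = e^(−Te/τ) = e^(−1.54/0.7429) = 0.1258.
Trapped volume = 453.32 × 0.1258 = 57.028 mL.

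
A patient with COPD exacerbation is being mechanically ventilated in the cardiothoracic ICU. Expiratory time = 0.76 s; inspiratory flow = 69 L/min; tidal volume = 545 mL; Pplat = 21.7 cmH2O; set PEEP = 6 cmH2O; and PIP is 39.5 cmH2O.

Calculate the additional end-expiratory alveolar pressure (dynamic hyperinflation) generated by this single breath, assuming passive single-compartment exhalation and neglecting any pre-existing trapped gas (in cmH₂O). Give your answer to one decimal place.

3.8

Flow: 69 L/min ÷ 60 = 1.15 L/s.
R = (PIP − Pplat)/V̇ = (39.5 − 21.7) / 1.15 = 17.8/1.15 = 15.478 cmH2O·s/L.
C = Vt/(Pplat − PEEP) = 545.0 / (21.7 − 6) = 545.0/15.7 = 34.713 mL/cmH2O.
τ = R × C = 15.478 × 0.03471 L/cmH2O = 0.5372 s.
Fraction remaining = e^(−Te/τ) = e^(−0.76/0.5372) = 0.243; trapped volume = 545.0 × 0.243 = 132.44 mL.
Additional alveolar pressure from trapping ≈ V_trapped / C = 132.44 / 34.713 = 3.815 cmH2O.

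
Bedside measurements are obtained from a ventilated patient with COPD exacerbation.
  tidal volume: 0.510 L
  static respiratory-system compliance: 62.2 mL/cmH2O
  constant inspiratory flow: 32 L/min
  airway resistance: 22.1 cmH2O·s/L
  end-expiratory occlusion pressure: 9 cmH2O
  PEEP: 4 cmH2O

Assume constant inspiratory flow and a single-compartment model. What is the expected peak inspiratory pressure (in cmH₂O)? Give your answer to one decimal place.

29.0

Flow: 32 L/min ÷ 60 = 0.5333 L/s.
Total PEEP = 9 cmH2O (set 4 + intrinsic 5); this is the baseline alveolar pressure.
Equation of motion (constant flow): PIP = Vt/C + R·V̇ + PEEP.
PIP = 510/62.2 + 22.1×0.5333 + 9 = 8.199 + 11.786 + 9 = 28.985 cmH2O.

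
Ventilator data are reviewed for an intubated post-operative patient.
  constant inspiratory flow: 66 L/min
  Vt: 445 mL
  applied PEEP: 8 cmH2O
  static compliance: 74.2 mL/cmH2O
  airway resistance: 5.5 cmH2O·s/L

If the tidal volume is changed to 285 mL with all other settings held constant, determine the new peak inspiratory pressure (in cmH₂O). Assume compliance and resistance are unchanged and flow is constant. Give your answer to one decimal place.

Flow: 66 L/min ÷ 60 = 1.1 L/s.
PIP = Vt/C + R·V̇ + PEEP (constant-flow equation of motion).
Only the elastic term changes: ΔPIP = ΔVt / C = (285 − 445) / 74.2 = -2.156 cmH2O.
Original PIP = 445/74.2 + 5.5×1.1 + 8 = 20.047 cmH2O; new PIP = 20.047 + (-2.156) = 17.891 cmH2O.

17.9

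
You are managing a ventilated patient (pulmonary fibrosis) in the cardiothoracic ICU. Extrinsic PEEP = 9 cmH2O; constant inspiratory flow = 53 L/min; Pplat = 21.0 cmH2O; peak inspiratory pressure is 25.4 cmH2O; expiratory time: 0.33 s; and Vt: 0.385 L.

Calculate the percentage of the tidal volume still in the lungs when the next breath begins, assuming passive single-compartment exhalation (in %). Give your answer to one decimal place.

Flow: 53 L/min ÷ 60 = 0.8833 L/s.
R = (PIP − Pplat)/V̇ = (25.4 − 21.0) / 0.8833 = 4.4/0.8833 = 4.981 cmH2O·s/L.
C = Vt/(Pplat − PEEP) = 385.0 / (21.0 − 9) = 385.0/12.0 = 32.083 mL/cmH2O.
τ = R × C = 4.981 × 0.03208 L/cmH2O = 0.1598 s.
Fraction remaining at end-expiration = e^(−Te/τ) = e^(−0.33/0.1598) = 0.1268 → 12.68%.

12.7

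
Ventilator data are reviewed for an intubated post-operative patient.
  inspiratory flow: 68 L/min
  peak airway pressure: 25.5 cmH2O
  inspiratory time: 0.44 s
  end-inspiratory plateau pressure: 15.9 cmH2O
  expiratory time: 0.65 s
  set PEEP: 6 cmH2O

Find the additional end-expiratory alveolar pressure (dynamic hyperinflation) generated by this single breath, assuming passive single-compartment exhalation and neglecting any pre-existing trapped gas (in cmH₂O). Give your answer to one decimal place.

2.2

Flow: 68 L/min ÷ 60 = 1.1333 L/s.
Vt = flow × Ti = 1.1333 L/s × 0.44 s × 1000 mL/L = 498.65 mL.
R = (PIP − Pplat)/V̇ = (25.5 − 15.9) / 1.1333 = 9.6/1.1333 = 8.471 cmH2O·s/L.
C = Vt/(Pplat − PEEP) = 498.65 / (15.9 − 6) = 498.65/9.9 = 50.369 mL/cmH2O.
τ = R × C = 8.471 × 0.05037 L/cmH2O = 0.4267 s.
Fraction remaining = e^(−Te/τ) = e^(−0.65/0.4267) = 0.218; trapped volume = 498.65 × 0.218 = 108.71 mL.
Additional alveolar pressure from trapping ≈ V_trapped / C = 108.71 / 50.369 = 2.158 cmH2O.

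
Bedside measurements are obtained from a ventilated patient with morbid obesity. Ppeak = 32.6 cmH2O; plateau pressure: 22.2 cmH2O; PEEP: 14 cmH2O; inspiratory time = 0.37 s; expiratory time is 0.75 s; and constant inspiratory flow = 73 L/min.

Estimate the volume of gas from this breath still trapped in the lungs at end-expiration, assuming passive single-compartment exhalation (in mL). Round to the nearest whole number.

91

Flow: 73 L/min ÷ 60 = 1.2167 L/s.
Vt = flow × Ti = 1.2167 L/s × 0.37 s × 1000 mL/L = 450.18 mL.
R = (PIP − Pplat)/V̇ = (32.6 − 22.2) / 1.2167 = 10.4/1.2167 = 8.548 cmH2O·s/L.
C = Vt/(Pplat − PEEP) = 450.18 / (22.2 − 14) = 450.18/8.2 = 54.9 mL/cmH2O.
τ = R × C = 8.548 × 0.0549 L/cmH2O = 0.4693 s.
Fraction remaining = e^(−Te/τ) = e^(−0.75/0.4693) = 0.2023.
Trapped volume = 450.18 × 0.2023 = 91.071 mL.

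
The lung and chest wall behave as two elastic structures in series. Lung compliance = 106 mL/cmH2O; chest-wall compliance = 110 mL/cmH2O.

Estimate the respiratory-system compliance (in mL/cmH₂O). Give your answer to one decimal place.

54.0

Lung and chest wall are elastances in series: 1/Crs = 1/CL + 1/Ccw.
1/Crs = 1/106 + 1/110 = 0.01852.
Crs = 53.996 mL/cmH2O.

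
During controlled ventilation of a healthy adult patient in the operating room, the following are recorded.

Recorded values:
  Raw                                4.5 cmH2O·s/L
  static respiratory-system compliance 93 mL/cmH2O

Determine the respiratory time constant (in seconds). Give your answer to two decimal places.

0.42

τ = R × C = 4.5 × 93 mL/cmH2O = 4.5 × 0.093 L/cmH2O = 0.4185 s.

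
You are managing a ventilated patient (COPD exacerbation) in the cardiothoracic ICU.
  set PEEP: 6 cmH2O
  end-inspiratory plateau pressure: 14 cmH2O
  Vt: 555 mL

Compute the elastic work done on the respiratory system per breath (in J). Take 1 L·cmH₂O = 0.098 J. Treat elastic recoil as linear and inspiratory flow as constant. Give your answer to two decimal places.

Elastic work ≈ ½ × (Pplat − PEEP) × Vt = 0.5 × (14 − 6) × 0.555 L = 0.5 × 8.0 × 0.555 = 2.22 L·cmH2O.
× 0.098 J/(L·cmH2O) → 0.2176 J.

0.22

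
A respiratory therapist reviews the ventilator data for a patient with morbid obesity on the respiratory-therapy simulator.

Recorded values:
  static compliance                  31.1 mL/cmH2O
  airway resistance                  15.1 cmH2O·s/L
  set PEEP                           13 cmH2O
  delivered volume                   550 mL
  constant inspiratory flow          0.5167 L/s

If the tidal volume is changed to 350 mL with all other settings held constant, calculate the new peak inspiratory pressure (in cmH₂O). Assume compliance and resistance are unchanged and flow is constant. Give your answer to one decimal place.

32.1

PIP = Vt/C + R·V̇ + PEEP (constant-flow equation of motion).
Only the elastic term changes: ΔPIP = ΔVt / C = (350 − 550) / 31.1 = -6.431 cmH2O.
Original PIP = 550/31.1 + 15.1×0.5167 + 13 = 38.487 cmH2O; new PIP = 38.487 + (-6.431) = 32.056 cmH2O.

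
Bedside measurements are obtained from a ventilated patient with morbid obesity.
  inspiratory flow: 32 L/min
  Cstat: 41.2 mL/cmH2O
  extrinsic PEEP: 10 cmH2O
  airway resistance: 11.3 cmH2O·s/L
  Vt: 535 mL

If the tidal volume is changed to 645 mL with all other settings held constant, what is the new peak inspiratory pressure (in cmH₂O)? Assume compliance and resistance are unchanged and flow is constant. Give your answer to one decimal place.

31.7

Flow: 32 L/min ÷ 60 = 0.5333 L/s.
PIP = Vt/C + R·V̇ + PEEP (constant-flow equation of motion).
Only the elastic term changes: ΔPIP = ΔVt / C = (645 − 535) / 41.2 = 2.67 cmH2O.
Original PIP = 535/41.2 + 11.3×0.5333 + 10 = 29.012 cmH2O; new PIP = 29.012 + (2.67) = 31.682 cmH2O.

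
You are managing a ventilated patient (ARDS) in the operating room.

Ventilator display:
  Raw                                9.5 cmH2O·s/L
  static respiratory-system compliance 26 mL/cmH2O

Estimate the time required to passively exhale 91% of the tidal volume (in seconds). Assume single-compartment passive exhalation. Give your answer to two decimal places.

τ = R × C = 9.5 × 26 mL/cmH2O = 9.5 × 0.026 L/cmH2O = 0.247 s.
Exhaled fraction f = 1 − e^(−t/τ) → t = −τ·ln(1 − f) = −0.247·ln(0.09) = 0.5948 s.

0.59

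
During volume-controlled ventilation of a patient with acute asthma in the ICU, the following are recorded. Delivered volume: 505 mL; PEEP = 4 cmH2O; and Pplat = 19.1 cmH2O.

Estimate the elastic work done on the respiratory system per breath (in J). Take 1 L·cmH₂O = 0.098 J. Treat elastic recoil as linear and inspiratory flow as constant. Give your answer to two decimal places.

0.37

Elastic work ≈ ½ × (Pplat − PEEP) × Vt = 0.5 × (19.1 − 4) × 0.505 L = 0.5 × 15.1 × 0.505 = 3.813 L·cmH2O.
× 0.098 J/(L·cmH2O) → 0.3737 J.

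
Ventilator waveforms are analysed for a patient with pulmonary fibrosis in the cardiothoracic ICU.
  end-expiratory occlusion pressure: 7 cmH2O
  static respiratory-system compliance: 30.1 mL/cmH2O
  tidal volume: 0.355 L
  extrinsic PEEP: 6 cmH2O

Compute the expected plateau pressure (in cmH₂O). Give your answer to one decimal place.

End-expiratory occlusion gives total PEEP = 7 cmH2O (intrinsic PEEP = 7 − 6 = 1). Use total PEEP for the elastic gradient.
Pplat = PEEPtotal + Vt / Cstat = 7 + 355 / 30.1 = 7 + 11.794 = 18.794 cmH2O.

18.8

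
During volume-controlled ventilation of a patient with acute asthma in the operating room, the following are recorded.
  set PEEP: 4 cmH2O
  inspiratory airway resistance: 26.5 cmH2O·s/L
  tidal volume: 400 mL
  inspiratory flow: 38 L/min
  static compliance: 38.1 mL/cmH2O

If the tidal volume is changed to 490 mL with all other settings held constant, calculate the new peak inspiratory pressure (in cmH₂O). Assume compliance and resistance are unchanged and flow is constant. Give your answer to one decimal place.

33.6

Flow: 38 L/min ÷ 60 = 0.6333 L/s.
PIP = Vt/C + R·V̇ + PEEP (constant-flow equation of motion).
Only the elastic term changes: ΔPIP = ΔVt / C = (490 − 400) / 38.1 = 2.362 cmH2O.
Original PIP = 400/38.1 + 26.5×0.6333 + 4 = 31.281 cmH2O; new PIP = 31.281 + (2.362) = 33.643 cmH2O.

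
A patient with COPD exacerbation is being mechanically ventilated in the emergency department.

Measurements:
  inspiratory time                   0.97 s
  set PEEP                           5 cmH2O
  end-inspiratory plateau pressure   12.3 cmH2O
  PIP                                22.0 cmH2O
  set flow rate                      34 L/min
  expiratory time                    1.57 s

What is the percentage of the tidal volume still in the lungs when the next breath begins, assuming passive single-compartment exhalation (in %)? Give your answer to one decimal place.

29.6

Flow: 34 L/min ÷ 60 = 0.5667 L/s.
Vt = flow × Ti = 0.5667 L/s × 0.97 s × 1000 mL/L = 549.7 mL.
R = (PIP − Pplat)/V̇ = (22.0 − 12.3) / 0.5667 = 9.7/0.5667 = 17.117 cmH2O·s/L.
C = Vt/(Pplat − PEEP) = 549.7 / (12.3 − 5) = 549.7/7.3 = 75.301 mL/cmH2O.
τ = R × C = 17.117 × 0.0753 L/cmH2O = 1.289 s.
Fraction remaining at end-expiration = e^(−Te/τ) = e^(−1.57/1.289) = 0.2958 → 29.58%.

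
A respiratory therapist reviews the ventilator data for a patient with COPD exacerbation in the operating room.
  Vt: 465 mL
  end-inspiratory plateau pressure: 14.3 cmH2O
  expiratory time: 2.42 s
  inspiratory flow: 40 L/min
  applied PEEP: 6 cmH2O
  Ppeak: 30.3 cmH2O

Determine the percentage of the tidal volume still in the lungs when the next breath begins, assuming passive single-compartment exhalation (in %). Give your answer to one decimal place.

16.5

Flow: 40 L/min ÷ 60 = 0.6667 L/s.
R = (PIP − Pplat)/V̇ = (30.3 − 14.3) / 0.6667 = 16.0/0.6667 = 23.999 cmH2O·s/L.
C = Vt/(Pplat − PEEP) = 465.0 / (14.3 − 6) = 465.0/8.3 = 56.024 mL/cmH2O.
τ = R × C = 23.999 × 0.05602 L/cmH2O = 1.344 s.
Fraction remaining at end-expiration = e^(−Te/τ) = e^(−2.42/1.344) = 0.1652 → 16.52%.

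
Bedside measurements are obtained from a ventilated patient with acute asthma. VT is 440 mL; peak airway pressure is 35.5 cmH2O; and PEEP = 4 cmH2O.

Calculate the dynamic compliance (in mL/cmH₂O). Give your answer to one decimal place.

14.0

Dynamic compliance = Vt / (PIP − PEEP) = 440 / (35.5 − 4) = 440 / 31.5 = 13.968 mL/cmH2O.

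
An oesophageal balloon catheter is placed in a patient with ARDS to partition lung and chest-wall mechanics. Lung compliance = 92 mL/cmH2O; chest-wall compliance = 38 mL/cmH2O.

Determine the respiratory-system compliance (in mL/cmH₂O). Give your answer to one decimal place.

26.9

Lung and chest wall are elastances in series: 1/Crs = 1/CL + 1/Ccw.
1/Crs = 1/92 + 1/38 = 0.03719.
Crs = 26.889 mL/cmH2O.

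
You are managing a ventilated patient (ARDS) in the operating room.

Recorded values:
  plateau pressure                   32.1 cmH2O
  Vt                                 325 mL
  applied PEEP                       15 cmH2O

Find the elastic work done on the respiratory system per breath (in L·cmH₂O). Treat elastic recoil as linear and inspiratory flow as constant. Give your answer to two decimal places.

2.78

Elastic work ≈ ½ × (Pplat − PEEP) × Vt = 0.5 × (32.1 − 15) × 0.325 L = 0.5 × 17.1 × 0.325 = 2.779 L·cmH2O.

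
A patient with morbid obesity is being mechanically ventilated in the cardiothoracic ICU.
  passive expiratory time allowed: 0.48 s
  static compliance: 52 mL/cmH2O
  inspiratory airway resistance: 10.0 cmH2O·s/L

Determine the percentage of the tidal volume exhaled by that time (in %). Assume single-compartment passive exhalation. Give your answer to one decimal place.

60.3

τ = R × C = 10.0 × 52 mL/cmH2O = 10.0 × 0.052 L/cmH2O = 0.52 s.
Passive exhalation: V(t)/V₀ = e^(−t/τ) = e^(−0.48/0.52) = 0.3973.
Fraction exhaled = 1 − 0.3973 = 0.6027 → 60.27%.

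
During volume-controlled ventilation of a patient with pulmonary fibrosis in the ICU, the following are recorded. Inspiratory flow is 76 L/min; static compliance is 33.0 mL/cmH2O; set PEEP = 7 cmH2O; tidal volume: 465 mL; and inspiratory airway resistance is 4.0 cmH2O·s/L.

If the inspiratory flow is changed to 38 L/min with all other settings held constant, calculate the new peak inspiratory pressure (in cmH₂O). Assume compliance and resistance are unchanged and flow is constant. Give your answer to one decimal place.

23.6

Flow: 76 L/min ÷ 60 = 1.2667 L/s.
New flow: 38 L/min ÷ 60 = 0.6333 L/s.
PIP = Vt/C + R·V̇ + PEEP (constant-flow equation of motion).
Only the resistive term changes: ΔPIP = R × ΔV̇ = 4.0 × (0.6333 − 1.2667) = 4.0 × -0.6334 = -2.534 cmH2O.
Original PIP = 465/33.0 + 4.0×1.2667 + 7 = 26.158 cmH2O; new PIP = 26.158 + (-2.534) = 23.624 cmH2O.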